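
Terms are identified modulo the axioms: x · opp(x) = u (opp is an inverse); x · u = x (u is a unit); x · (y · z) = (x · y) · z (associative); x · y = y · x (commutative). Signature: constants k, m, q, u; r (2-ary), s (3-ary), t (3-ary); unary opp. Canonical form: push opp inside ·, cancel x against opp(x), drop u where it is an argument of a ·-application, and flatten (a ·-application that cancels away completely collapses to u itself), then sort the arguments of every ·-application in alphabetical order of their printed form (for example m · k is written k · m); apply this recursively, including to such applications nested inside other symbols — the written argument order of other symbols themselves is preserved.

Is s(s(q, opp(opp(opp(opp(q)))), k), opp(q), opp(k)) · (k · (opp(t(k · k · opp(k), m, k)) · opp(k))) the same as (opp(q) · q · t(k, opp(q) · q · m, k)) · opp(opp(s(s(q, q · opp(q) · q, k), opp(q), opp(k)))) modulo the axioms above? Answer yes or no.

Answer: no — opp(t(k, m, k)) · s(s(q, q, k), opp(q), opp(k)) vs s(s(q, q, k), opp(q), opp(k)) · t(k, m, k)

Derivation:
Left:  s(s(q, opp(opp(opp(opp(q)))), k), opp(q), opp(k)) · (k · (opp(t(k · k · opp(k), m, k)) · opp(k)))
  Push opp inside:  distribute opp over · and collapse double opp
  Inverses cancel:  k cancels
  Collect:  s(s(q, q, k), opp(q), opp(k)) · opp(t(k, m, k))
  Order the arguments:  opp(t(k, m, k)) · s(s(q, q, k), opp(q), opp(k))
Right:  (opp(q) · q · t(k, opp(q) · q · m, k)) · opp(opp(s(s(q, q · opp(q) · q, k), opp(q), opp(k))))
  Push opp inside:  distribute opp over · and collapse double opp
  Inverses cancel:  q cancels
  Collect:  t(k, m, k) · s(s(q, q, k), opp(q), opp(k))
  Order the arguments:  s(s(q, q, k), opp(q), opp(k)) · t(k, m, k)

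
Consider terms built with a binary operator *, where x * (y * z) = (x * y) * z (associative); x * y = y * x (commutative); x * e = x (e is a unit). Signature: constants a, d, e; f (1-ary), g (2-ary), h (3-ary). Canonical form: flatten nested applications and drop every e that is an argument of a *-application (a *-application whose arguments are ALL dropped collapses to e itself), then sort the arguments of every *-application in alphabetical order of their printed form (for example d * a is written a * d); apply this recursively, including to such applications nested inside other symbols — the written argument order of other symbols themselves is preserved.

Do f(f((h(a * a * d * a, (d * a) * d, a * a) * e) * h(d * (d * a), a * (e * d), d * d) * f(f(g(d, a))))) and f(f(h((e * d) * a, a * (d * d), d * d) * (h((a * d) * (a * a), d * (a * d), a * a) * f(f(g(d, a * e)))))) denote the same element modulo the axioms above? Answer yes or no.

Left:  f(f((h(a * a * d * a, (d * a) * d, a * a) * e) * h(d * (d * a), a * (e * d), d * d) * f(f(g(d, a)))))
  Work inside:  (h(a * a * d * a, (d * a) * d, a * a) * e) * h(d * (d * a), a * (e * d), d * d) * f(f(g(d, a)))
  Un-nest:  h(a * a * d * a, (d * a) * d, a * a) * e * h(d * (d * a), a * (e * d), d * d) * f(f(g(d, a)))
  Inside:  h(a * a * d * a, (d * a) * d, a * a)  →  h(a * a * a * d, a * d * d, a * a)
  Inside:  h(d * (d * a), a * (e * d), d * d)  →  h(a * d * d, a * d, d * d)
  Unit:  drop e
  Order the arguments:  f(f(g(d, a))) * h(a * a * a * d, a * d * d, a * a) * h(a * d * d, a * d, d * d)
  Reassemble:  f(f(f(f(g(d, a))) * h(a * a * a * d, a * d * d, a * a) * h(a * d * d, a * d, d * d)))
Right:  f(f(h((e * d) * a, a * (d * d), d * d) * (h((a * d) * (a * a), d * (a * d), a * a) * f(f(g(d, a * e))))))
  Focus inside:  h((e * d) * a, a * (d * d), d * d) * (h((a * d) * (a * a), d * (a * d), a * a) * f(f(g(d, a * e))))
  Un-nest:  h((e * d) * a, a * (d * d), d * d) * h((a * d) * (a * a), d * (a * d), a * a) * f(f(g(d, a * e)))
  Inside:  h((e * d) * a, a * (d * d), d * d)  →  h(a * d, a * d * d, d * d)
  Canonicalize subterm:  h((a * d) * (a * a), d * (a * d), a * a)  →  h(a * a * a * d, a * d * d, a * a)
  Canonicalize subterm:  f(f(g(d, a * e)))  →  f(f(g(d, a)))
  Sort arguments:  f(f(g(d, a))) * h(a * a * a * d, a * d * d, a * a) * h(a * d, a * d * d, d * d)
  Put back:  f(f(f(f(g(d, a))) * h(a * a * a * d, a * d * d, a * a) * h(a * d, a * d * d, d * d)))

Answer: no — f(f(f(f(g(d, a))) * h(a * a * a * d, a * d * d, a * a) * h(a * d * d, a * d, d * d))) vs f(f(f(f(g(d, a))) * h(a * a * a * d, a * d * d, a * a) * h(a * d, a * d * d, d * d)))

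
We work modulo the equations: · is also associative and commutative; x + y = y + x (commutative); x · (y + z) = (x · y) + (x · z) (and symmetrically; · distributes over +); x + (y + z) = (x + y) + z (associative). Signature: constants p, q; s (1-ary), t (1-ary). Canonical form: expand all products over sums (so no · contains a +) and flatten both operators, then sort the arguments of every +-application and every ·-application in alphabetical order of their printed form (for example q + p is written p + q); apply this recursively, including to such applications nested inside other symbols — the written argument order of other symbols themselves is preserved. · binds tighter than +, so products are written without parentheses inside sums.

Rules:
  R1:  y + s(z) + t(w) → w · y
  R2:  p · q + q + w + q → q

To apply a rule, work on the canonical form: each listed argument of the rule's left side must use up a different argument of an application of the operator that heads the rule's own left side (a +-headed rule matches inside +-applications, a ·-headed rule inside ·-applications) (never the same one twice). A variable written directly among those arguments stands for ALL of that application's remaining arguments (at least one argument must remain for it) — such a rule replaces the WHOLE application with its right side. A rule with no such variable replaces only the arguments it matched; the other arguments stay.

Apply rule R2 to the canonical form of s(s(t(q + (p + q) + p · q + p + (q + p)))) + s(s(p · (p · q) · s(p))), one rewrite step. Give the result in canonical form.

Canonical form:  s(s(p · p · q · s(p))) + s(s(t(p + p + p + p · q + q + q + q)))
Match R2:  consume p · q, q, q;  w := p + p + p + q
The extension variable absorbs all remaining arguments, so the whole application is rewritten.
New term:  s(s(p · p · q · s(p))) + s(s(t(q)))

Answer: s(s(p · p · q · s(p))) + s(s(t(q)))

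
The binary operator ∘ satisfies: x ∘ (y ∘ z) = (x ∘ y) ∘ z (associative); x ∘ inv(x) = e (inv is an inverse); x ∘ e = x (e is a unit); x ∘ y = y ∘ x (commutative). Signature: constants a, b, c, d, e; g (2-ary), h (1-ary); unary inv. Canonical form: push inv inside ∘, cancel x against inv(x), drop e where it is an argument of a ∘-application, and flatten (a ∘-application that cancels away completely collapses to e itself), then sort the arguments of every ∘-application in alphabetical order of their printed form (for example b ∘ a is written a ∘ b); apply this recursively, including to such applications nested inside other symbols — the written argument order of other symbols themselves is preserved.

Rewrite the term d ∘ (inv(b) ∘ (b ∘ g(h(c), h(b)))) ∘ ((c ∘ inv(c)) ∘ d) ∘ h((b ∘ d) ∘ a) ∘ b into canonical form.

Cancel inverse pairs:  c cancels
Collect:  d ∘ d ∘ b ∘ g(h(c), h(b)) ∘ h(a ∘ b ∘ d)
Sort:  b ∘ d ∘ d ∘ g(h(c), h(b)) ∘ h(a ∘ b ∘ d)

Answer: b ∘ d ∘ d ∘ g(h(c), h(b)) ∘ h(a ∘ b ∘ d)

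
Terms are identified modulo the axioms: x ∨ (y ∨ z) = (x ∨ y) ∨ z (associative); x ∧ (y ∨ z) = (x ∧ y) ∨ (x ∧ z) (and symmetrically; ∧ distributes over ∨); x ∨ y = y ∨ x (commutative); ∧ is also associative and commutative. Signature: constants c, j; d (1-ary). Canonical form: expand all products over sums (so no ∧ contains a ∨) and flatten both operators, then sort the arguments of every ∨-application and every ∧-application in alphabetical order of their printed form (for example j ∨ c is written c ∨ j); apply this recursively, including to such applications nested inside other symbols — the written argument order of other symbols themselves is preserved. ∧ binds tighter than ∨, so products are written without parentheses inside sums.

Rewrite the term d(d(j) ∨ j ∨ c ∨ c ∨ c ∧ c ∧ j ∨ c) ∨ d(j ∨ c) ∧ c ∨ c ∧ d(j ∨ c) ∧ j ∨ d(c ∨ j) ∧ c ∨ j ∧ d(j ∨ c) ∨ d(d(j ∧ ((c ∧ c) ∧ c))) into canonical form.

Flatten:  d(c ∨ c ∨ c ∨ c ∧ c ∧ j ∨ d(j) ∨ j) ∨ c ∧ d(c ∨ j) ∨ c ∧ d(c ∨ j) ∧ j ∨ c ∧ d(c ∨ j) ∨ d(c ∨ j) ∧ j ∨ d(d(c ∧ c ∧ c ∧ j))
Sort:  c ∧ d(c ∨ j) ∨ c ∧ d(c ∨ j) ∨ c ∧ d(c ∨ j) ∧ j ∨ d(c ∨ c ∨ c ∨ c ∧ c ∧ j ∨ d(j) ∨ j) ∨ d(c ∨ j) ∧ j ∨ d(d(c ∧ c ∧ c ∧ j))

Answer: c ∧ d(c ∨ j) ∨ c ∧ d(c ∨ j) ∨ c ∧ d(c ∨ j) ∧ j ∨ d(c ∨ c ∨ c ∨ c ∧ c ∧ j ∨ d(j) ∨ j) ∨ d(c ∨ j) ∧ j ∨ d(d(c ∧ c ∧ c ∧ j))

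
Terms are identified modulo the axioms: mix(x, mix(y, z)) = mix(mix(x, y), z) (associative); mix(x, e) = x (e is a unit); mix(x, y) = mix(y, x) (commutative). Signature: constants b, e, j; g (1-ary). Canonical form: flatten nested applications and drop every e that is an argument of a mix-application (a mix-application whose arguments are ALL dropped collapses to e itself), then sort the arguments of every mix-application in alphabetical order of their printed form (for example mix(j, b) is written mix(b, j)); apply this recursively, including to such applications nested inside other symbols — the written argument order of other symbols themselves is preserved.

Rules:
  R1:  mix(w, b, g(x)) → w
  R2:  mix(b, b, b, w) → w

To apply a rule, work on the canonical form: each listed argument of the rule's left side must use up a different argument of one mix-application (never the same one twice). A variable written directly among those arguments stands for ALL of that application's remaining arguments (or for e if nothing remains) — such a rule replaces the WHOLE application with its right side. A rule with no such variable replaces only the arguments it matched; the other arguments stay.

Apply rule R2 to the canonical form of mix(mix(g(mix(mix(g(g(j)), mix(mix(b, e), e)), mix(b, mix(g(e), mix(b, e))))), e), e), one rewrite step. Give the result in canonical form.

Canonical form:  g(mix(b, b, b, g(e), g(g(j))))
Match R2:  consume b, b, b;  w := mix(g(e), g(g(j)))
The variable takes the whole remainder — replace the entire application.
Giving:  g(mix(g(e), g(g(j))))

Answer: g(mix(g(e), g(g(j))))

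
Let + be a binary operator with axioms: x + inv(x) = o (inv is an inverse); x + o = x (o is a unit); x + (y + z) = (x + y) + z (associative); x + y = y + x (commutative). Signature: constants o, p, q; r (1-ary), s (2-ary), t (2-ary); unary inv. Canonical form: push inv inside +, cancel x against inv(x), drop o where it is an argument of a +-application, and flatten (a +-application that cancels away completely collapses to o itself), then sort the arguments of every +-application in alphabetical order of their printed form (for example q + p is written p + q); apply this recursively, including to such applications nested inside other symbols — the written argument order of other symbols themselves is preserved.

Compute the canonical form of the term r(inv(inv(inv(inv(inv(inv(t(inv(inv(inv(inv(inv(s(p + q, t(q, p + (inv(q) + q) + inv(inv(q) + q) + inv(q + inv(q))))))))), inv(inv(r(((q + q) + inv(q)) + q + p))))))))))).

Focus inside:  p + (inv(q) + q) + inv(inv(q) + q) + inv(q + inv(q))
Push inv inside:  distribute inv over + and collapse double inv
Cancel:  q cancels
Collect terms:  p
Put back:  r(t(inv(s(p + q, t(q, p))), r(p + q + q)))

Answer: r(t(inv(s(p + q, t(q, p))), r(p + q + q)))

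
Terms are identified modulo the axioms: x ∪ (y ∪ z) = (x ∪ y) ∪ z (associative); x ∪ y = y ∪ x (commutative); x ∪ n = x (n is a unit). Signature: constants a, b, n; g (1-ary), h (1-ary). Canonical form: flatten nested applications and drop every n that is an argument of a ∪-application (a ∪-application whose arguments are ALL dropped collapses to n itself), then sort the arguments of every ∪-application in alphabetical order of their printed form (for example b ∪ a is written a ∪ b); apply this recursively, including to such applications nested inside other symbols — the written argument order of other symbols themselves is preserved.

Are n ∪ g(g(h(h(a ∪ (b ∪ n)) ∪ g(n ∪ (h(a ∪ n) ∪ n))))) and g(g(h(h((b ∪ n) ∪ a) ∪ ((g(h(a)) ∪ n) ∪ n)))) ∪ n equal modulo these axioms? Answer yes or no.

Left:  n ∪ g(g(h(h(a ∪ (b ∪ n)) ∪ g(n ∪ (h(a ∪ n) ∪ n)))))
  Inside:  g(g(h(h(a ∪ (b ∪ n)) ∪ g(n ∪ (h(a ∪ n) ∪ n)))))  →  g(g(h(g(h(a)) ∪ h(a ∪ b))))
  Units out:  drop n
  Sort:  g(g(h(g(h(a)) ∪ h(a ∪ b))))
Right:  g(g(h(h((b ∪ n) ∪ a) ∪ ((g(h(a)) ∪ n) ∪ n)))) ∪ n
  Simplify inside:  g(g(h(h((b ∪ n) ∪ a) ∪ ((g(h(a)) ∪ n) ∪ n))))  →  g(g(h(g(h(a)) ∪ h(a ∪ b))))
  Units out:  drop n
  Sort:  g(g(h(g(h(a)) ∪ h(a ∪ b))))

Answer: yes — both canonical forms are g(g(h(g(h(a)) ∪ h(a ∪ b))))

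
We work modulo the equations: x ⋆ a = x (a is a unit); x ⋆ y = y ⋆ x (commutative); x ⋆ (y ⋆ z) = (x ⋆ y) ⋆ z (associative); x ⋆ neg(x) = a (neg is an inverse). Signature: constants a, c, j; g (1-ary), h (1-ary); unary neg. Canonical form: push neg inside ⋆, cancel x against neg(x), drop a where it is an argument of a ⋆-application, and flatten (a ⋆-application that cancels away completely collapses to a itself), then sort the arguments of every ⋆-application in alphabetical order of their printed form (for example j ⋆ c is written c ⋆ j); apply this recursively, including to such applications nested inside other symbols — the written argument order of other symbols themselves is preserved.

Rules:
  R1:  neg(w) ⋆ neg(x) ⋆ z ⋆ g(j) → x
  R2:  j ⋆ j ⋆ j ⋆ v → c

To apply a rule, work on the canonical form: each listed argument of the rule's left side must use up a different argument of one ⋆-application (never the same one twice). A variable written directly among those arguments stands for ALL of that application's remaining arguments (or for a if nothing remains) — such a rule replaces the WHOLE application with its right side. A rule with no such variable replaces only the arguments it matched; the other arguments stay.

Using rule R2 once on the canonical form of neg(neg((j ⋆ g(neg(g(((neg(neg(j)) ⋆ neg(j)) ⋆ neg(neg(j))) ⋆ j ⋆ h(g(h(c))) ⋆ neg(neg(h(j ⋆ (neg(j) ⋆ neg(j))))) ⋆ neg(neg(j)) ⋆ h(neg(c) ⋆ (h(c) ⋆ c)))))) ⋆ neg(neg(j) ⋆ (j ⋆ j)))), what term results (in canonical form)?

Canonical form:  g(neg(g(h(g(h(c))) ⋆ h(h(c)) ⋆ h(neg(j)) ⋆ j ⋆ j ⋆ j)))
Apply R2:  consuming j, j, j;  v := h(g(h(c))) ⋆ h(h(c)) ⋆ h(neg(j))
The variable takes the whole remainder — replace the entire application.
New term:  g(neg(g(c)))

Answer: g(neg(g(c)))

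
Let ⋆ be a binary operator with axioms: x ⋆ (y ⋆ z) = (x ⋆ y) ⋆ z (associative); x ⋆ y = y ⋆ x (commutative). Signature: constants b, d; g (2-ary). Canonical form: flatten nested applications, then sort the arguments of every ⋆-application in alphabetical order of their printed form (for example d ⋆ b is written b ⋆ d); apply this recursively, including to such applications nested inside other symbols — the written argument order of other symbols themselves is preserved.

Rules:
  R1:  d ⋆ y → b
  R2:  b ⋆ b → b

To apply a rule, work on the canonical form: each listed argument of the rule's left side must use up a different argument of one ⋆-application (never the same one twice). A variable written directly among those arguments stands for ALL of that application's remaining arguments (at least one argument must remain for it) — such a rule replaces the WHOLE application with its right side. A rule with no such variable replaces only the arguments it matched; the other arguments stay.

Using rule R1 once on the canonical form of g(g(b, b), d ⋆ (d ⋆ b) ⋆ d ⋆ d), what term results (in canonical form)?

Canonical form:  g(g(b, b), b ⋆ d ⋆ d ⋆ d ⋆ d)
Match R1:  consume d;  y := b ⋆ d ⋆ d ⋆ d
The extension variable absorbs all remaining arguments, so the whole application is rewritten.
Result:  g(g(b, b), b)

Answer: g(g(b, b), b)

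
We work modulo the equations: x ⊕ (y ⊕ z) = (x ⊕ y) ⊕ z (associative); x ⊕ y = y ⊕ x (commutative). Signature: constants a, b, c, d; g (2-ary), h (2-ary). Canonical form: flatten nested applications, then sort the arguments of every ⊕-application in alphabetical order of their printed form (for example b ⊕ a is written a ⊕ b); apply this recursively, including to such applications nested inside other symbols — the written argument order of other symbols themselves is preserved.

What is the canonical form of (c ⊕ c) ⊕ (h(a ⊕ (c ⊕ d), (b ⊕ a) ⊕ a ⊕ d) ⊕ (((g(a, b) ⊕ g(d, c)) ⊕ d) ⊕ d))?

Flatten:  c ⊕ c ⊕ h(a ⊕ (c ⊕ d), (b ⊕ a) ⊕ a ⊕ d) ⊕ g(a, b) ⊕ g(d, c) ⊕ d ⊕ d
Inside:  h(a ⊕ (c ⊕ d), (b ⊕ a) ⊕ a ⊕ d)  →  h(a ⊕ c ⊕ d, a ⊕ a ⊕ b ⊕ d)
Sort:  c ⊕ c ⊕ d ⊕ d ⊕ g(a, b) ⊕ g(d, c) ⊕ h(a ⊕ c ⊕ d, a ⊕ a ⊕ b ⊕ d)

Answer: c ⊕ c ⊕ d ⊕ d ⊕ g(a, b) ⊕ g(d, c) ⊕ h(a ⊕ c ⊕ d, a ⊕ a ⊕ b ⊕ d)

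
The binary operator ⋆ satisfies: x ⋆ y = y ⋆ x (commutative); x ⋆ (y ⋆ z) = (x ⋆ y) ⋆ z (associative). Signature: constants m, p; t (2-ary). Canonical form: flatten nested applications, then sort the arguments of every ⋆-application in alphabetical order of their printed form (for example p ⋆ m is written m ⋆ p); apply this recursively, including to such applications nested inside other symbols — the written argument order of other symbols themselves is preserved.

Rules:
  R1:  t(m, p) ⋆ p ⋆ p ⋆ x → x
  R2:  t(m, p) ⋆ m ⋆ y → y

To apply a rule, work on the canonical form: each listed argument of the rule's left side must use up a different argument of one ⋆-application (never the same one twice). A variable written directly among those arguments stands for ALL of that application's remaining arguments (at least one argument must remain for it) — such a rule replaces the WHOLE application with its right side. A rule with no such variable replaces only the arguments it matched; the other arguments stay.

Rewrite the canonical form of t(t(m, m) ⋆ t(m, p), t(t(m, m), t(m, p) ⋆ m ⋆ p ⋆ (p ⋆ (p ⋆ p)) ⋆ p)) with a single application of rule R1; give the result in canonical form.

Answer: t(t(m, m) ⋆ t(m, p), t(t(m, m), m ⋆ p ⋆ p ⋆ p))

Derivation:
Canonical form:  t(t(m, m) ⋆ t(m, p), t(t(m, m), m ⋆ p ⋆ p ⋆ p ⋆ p ⋆ p ⋆ t(m, p)))
R1 matches:  uses p, p, t(m, p);  x := m ⋆ p ⋆ p ⋆ p
The variable takes the whole remainder — replace the entire application.
New term:  t(t(m, m) ⋆ t(m, p), t(t(m, m), m ⋆ p ⋆ p ⋆ p))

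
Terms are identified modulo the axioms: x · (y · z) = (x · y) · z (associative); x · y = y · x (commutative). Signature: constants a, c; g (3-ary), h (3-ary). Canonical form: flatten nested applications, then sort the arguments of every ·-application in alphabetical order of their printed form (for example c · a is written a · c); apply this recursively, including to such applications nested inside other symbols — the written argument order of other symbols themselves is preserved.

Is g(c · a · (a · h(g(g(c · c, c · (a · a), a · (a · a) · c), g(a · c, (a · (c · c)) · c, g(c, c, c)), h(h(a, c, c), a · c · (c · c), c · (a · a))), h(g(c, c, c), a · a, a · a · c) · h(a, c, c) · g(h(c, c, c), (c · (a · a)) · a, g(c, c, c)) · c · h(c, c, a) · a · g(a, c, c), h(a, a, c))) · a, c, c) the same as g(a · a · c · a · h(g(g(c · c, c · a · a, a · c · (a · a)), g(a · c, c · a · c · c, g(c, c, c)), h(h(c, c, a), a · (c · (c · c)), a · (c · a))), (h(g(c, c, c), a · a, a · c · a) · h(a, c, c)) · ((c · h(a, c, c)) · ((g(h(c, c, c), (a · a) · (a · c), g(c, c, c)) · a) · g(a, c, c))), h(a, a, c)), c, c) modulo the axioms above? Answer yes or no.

Answer: no — g(a · a · a · c · h(g(g(c · c, a · a · c, a · a · a · c), g(a · c, a · c · c · c, g(c, c, c)), h(h(a, c, c), a · c · c · c, a · a · c)), a · c · g(a, c, c) · g(h(c, c, c), a · a · a · c, g(c, c, c)) · h(a, c, c) · h(c, c, a) · h(g(c, c, c), a · a, a · a · c), h(a, a, c)), c, c) vs g(a · a · a · c · h(g(g(c · c, a · a · c, a · a · a · c), g(a · c, a · c · c · c, g(c, c, c)), h(h(c, c, a), a · c · c · c, a · a · c)), a · c · g(a, c, c) · g(h(c, c, c), a · a · a · c, g(c, c, c)) · h(a, c, c) · h(a, c, c) · h(g(c, c, c), a · a, a · a · c), h(a, a, c)), c, c)

Derivation:
Left:  g(c · a · (a · h(g(g(c · c, c · (a · a), a · (a · a) · c), g(a · c, (a · (c · c)) · c, g(c, c, c)), h(h(a, c, c), a · c · (c · c), c · (a · a))), h(g(c, c, c), a · a, a · a · c) · h(a, c, c) · g(h(c, c, c), (c · (a · a)) · a, g(c, c, c)) · c · h(c, c, a) · a · g(a, c, c), h(a, a, c))) · a, c, c)
  Descend into:  c · a · (a · h(g(g(c · c, c · (a · a), a · (a · a) · c), g(a · c, (a · (c · c)) · c, g(c, c, c)), h(h(a, c, c), a · c · (c · c), c · (a · a))), h(g(c, c, c), a · a, a · a · c) · h(a, c, c) · g(h(c, c, c), (c · (a · a)) · a, g(c, c, c)) · c · h(c, c, a) · a · g(a, c, c), h(a, a, c))) · a
  Un-nest:  c · a · a · h(g(g(c · c, c · (a · a), a · (a · a) · c), g(a · c, (a · (c · c)) · c, g(c, c, c)), h(h(a, c, c), a · c · (c · c), c · (a · a))), h(g(c, c, c), a · a, a · a · c) · h(a, c, c) · g(h(c, c, c), (c · (a · a)) · a, g(c, c, c)) · c · h(c, c, a) · a · g(a, c, c), h(a, a, c)) · a
  Canonicalize subterm:  h(g(g(c · c, c · (a · a), a · (a · a) · c), g(a · c, (a · (c · c)) · c, g(c, c, c)), h(h(a, c, c), a · c · (c · c), c · (a · a))), h(g(c, c, c), a · a, a · a · c) · h(a, c, c) · g(h(c, c, c), (c · (a · a)) · a, g(c, c, c)) · c · h(c, c, a) · a · g(a, c, c), h(a, a, c))  →  h(g(g(c · c, a · a · c, a · a · a · c), g(a · c, a · c · c · c, g(c, c, c)), h(h(a, c, c), a · c · c · c, a · a · c)), a · c · g(a, c, c) · g(h(c, c, c), a · a · a · c, g(c, c, c)) · h(a, c, c) · h(c, c, a) · h(g(c, c, c), a · a, a · a · c), h(a, a, c))
  Sort:  a · a · a · c · h(g(g(c · c, a · a · c, a · a · a · c), g(a · c, a · c · c · c, g(c, c, c)), h(h(a, c, c), a · c · c · c, a · a · c)), a · c · g(a, c, c) · g(h(c, c, c), a · a · a · c, g(c, c, c)) · h(a, c, c) · h(c, c, a) · h(g(c, c, c), a · a, a · a · c), h(a, a, c))
  Put back:  g(a · a · a · c · h(g(g(c · c, a · a · c, a · a · a · c), g(a · c, a · c · c · c, g(c, c, c)), h(h(a, c, c), a · c · c · c, a · a · c)), a · c · g(a, c, c) · g(h(c, c, c), a · a · a · c, g(c, c, c)) · h(a, c, c) · h(c, c, a) · h(g(c, c, c), a · a, a · a · c), h(a, a, c)), c, c)
Right:  g(a · a · c · a · h(g(g(c · c, c · a · a, a · c · (a · a)), g(a · c, c · a · c · c, g(c, c, c)), h(h(c, c, a), a · (c · (c · c)), a · (c · a))), (h(g(c, c, c), a · a, a · c · a) · h(a, c, c)) · ((c · h(a, c, c)) · ((g(h(c, c, c), (a · a) · (a · c), g(c, c, c)) · a) · g(a, c, c))), h(a, a, c)), c, c)
  Descend into:  a · a · c · a · h(g(g(c · c, c · a · a, a · c · (a · a)), g(a · c, c · a · c · c, g(c, c, c)), h(h(c, c, a), a · (c · (c · c)), a · (c · a))), (h(g(c, c, c), a · a, a · c · a) · h(a, c, c)) · ((c · h(a, c, c)) · ((g(h(c, c, c), (a · a) · (a · c), g(c, c, c)) · a) · g(a, c, c))), h(a, a, c))
  Simplify inside:  h(g(g(c · c, c · a · a, a · c · (a · a)), g(a · c, c · a · c · c, g(c, c, c)), h(h(c, c, a), a · (c · (c · c)), a · (c · a))), (h(g(c, c, c), a · a, a · c · a) · h(a, c, c)) · ((c · h(a, c, c)) · ((g(h(c, c, c), (a · a) · (a · c), g(c, c, c)) · a) · g(a, c, c))), h(a, a, c))  →  h(g(g(c · c, a · a · c, a · a · a · c), g(a · c, a · c · c · c, g(c, c, c)), h(h(c, c, a), a · c · c · c, a · a · c)), a · c · g(a, c, c) · g(h(c, c, c), a · a · a · c, g(c, c, c)) · h(a, c, c) · h(a, c, c) · h(g(c, c, c), a · a, a · a · c), h(a, a, c))
  Order the arguments:  a · a · a · c · h(g(g(c · c, a · a · c, a · a · a · c), g(a · c, a · c · c · c, g(c, c, c)), h(h(c, c, a), a · c · c · c, a · a · c)), a · c · g(a, c, c) · g(h(c, c, c), a · a · a · c, g(c, c, c)) · h(a, c, c) · h(a, c, c) · h(g(c, c, c), a · a, a · a · c), h(a, a, c))
  Put back:  g(a · a · a · c · h(g(g(c · c, a · a · c, a · a · a · c), g(a · c, a · c · c · c, g(c, c, c)), h(h(c, c, a), a · c · c · c, a · a · c)), a · c · g(a, c, c) · g(h(c, c, c), a · a · a · c, g(c, c, c)) · h(a, c, c) · h(a, c, c) · h(g(c, c, c), a · a, a · a · c), h(a, a, c)), c, c)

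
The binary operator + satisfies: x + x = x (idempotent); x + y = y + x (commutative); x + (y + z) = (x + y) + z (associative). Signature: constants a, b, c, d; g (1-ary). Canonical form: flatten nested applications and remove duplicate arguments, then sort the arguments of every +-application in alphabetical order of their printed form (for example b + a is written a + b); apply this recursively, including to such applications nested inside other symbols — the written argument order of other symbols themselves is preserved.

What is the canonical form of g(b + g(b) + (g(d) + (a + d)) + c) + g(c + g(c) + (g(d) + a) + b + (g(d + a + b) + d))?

Inside:  g(b + g(b) + (g(d) + (a + d)) + c)  →  g(a + b + c + d + g(b) + g(d))
Simplify inside:  g(c + g(c) + (g(d) + a) + b + (g(d + a + b) + d))  →  g(a + b + c + d + g(a + b + d) + g(c) + g(d))
Order the arguments:  g(a + b + c + d + g(a + b + d) + g(c) + g(d)) + g(a + b + c + d + g(b) + g(d))

Answer: g(a + b + c + d + g(a + b + d) + g(c) + g(d)) + g(a + b + c + d + g(b) + g(d))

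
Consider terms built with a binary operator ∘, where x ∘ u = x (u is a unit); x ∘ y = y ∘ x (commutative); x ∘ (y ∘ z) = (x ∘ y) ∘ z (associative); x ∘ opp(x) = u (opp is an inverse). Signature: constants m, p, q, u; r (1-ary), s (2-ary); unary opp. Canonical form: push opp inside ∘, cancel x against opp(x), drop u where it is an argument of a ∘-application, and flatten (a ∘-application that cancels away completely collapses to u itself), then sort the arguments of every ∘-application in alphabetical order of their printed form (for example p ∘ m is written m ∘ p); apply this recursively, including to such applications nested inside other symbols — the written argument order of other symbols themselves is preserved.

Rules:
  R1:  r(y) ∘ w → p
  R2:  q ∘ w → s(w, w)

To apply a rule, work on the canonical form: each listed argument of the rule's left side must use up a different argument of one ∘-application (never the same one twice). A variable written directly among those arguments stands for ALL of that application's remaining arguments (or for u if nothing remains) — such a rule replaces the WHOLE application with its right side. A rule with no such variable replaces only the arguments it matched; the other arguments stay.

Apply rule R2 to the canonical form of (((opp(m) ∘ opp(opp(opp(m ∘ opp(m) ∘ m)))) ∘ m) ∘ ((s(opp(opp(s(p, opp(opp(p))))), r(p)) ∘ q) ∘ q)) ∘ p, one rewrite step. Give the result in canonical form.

Canonical form:  opp(m) ∘ p ∘ q ∘ q ∘ s(s(p, p), r(p))
R2 matches:  uses q;  w := opp(m) ∘ p ∘ q ∘ s(s(p, p), r(p))
The variable takes the whole remainder — replace the entire application.
Giving:  s(opp(m) ∘ p ∘ q ∘ s(s(p, p), r(p)), opp(m) ∘ p ∘ q ∘ s(s(p, p), r(p)))

Answer: s(opp(m) ∘ p ∘ q ∘ s(s(p, p), r(p)), opp(m) ∘ p ∘ q ∘ s(s(p, p), r(p)))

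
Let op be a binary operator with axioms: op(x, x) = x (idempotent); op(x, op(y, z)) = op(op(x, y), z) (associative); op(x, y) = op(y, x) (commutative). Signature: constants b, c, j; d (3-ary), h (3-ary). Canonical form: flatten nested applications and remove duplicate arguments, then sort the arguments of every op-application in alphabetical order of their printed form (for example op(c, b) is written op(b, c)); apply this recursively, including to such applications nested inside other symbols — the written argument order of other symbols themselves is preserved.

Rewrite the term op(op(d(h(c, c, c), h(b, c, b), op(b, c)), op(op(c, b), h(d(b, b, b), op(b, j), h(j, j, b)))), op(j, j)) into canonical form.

Answer: op(b, c, d(h(c, c, c), h(b, c, b), op(b, c)), h(d(b, b, b), op(b, j), h(j, j, b)), j)

Derivation:
Un-nest:  op(d(h(c, c, c), h(b, c, b), op(b, c)), c, b, h(d(b, b, b), op(b, j), h(j, j, b)), j, j)
Drop duplicates:  drop duplicate j
Sort arguments:  op(b, c, d(h(c, c, c), h(b, c, b), op(b, c)), h(d(b, b, b), op(b, j), h(j, j, b)), j)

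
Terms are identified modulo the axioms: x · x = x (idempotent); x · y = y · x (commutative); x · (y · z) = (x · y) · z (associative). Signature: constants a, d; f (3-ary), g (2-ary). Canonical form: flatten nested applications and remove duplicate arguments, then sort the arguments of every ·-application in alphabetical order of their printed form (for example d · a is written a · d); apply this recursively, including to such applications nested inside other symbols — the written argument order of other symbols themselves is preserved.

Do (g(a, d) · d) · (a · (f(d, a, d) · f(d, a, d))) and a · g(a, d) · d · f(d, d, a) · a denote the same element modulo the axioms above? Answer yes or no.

Left:  (g(a, d) · d) · (a · (f(d, a, d) · f(d, a, d)))
  Un-nest:  g(a, d) · d · a · f(d, a, d) · f(d, a, d)
  Deduplicate:  drop duplicate f(d, a, d)
  Sort arguments:  a · d · f(d, a, d) · g(a, d)
Right:  a · g(a, d) · d · f(d, d, a) · a
  Deduplicate:  drop duplicate a
  Sort arguments:  a · d · f(d, d, a) · g(a, d)

Answer: no — a · d · f(d, a, d) · g(a, d) vs a · d · f(d, d, a) · g(a, d)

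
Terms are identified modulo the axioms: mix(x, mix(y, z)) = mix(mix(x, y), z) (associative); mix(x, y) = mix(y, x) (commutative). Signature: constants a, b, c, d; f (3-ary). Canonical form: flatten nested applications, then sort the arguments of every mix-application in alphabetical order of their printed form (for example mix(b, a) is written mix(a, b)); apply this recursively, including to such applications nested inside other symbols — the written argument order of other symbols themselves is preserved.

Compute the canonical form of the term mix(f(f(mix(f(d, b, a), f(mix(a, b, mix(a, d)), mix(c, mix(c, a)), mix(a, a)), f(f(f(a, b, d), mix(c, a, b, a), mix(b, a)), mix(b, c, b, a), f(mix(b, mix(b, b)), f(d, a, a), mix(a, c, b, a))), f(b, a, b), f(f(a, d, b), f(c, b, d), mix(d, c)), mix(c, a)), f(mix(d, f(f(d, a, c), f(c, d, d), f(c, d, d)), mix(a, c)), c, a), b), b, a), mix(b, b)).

Answer: mix(b, b, f(f(mix(a, c, f(b, a, b), f(d, b, a), f(f(a, d, b), f(c, b, d), mix(c, d)), f(f(f(a, b, d), mix(a, a, b, c), mix(a, b)), mix(a, b, b, c), f(mix(b, b, b), f(d, a, a), mix(a, a, b, c))), f(mix(a, a, b, d), mix(a, c, c), mix(a, a))), f(mix(a, c, d, f(f(d, a, c), f(c, d, d), f(c, d, d))), c, a), b), b, a))

Derivation:
Un-nest:  mix(f(f(mix(f(d, b, a), f(mix(a, b, mix(a, d)), mix(c, mix(c, a)), mix(a, a)), f(f(f(a, b, d), mix(c, a, b, a), mix(b, a)), mix(b, c, b, a), f(mix(b, mix(b, b)), f(d, a, a), mix(a, c, b, a))), f(b, a, b), f(f(a, d, b), f(c, b, d), mix(d, c)), mix(c, a)), f(mix(d, f(f(d, a, c), f(c, d, d), f(c, d, d)), mix(a, c)), c, a), b), b, a), b, b)
Simplify inside:  f(f(mix(f(d, b, a), f(mix(a, b, mix(a, d)), mix(c, mix(c, a)), mix(a, a)), f(f(f(a, b, d), mix(c, a, b, a), mix(b, a)), mix(b, c, b, a), f(mix(b, mix(b, b)), f(d, a, a), mix(a, c, b, a))), f(b, a, b), f(f(a, d, b), f(c, b, d), mix(d, c)), mix(c, a)), f(mix(d, f(f(d, a, c), f(c, d, d), f(c, d, d)), mix(a, c)), c, a), b), b, a)  →  f(f(mix(a, c, f(b, a, b), f(d, b, a), f(f(a, d, b), f(c, b, d), mix(c, d)), f(f(f(a, b, d), mix(a, a, b, c), mix(a, b)), mix(a, b, b, c), f(mix(b, b, b), f(d, a, a), mix(a, a, b, c))), f(mix(a, a, b, d), mix(a, c, c), mix(a, a))), f(mix(a, c, d, f(f(d, a, c), f(c, d, d), f(c, d, d))), c, a), b), b, a)
Sort:  mix(b, b, f(f(mix(a, c, f(b, a, b), f(d, b, a), f(f(a, d, b), f(c, b, d), mix(c, d)), f(f(f(a, b, d), mix(a, a, b, c), mix(a, b)), mix(a, b, b, c), f(mix(b, b, b), f(d, a, a), mix(a, a, b, c))), f(mix(a, a, b, d), mix(a, c, c), mix(a, a))), f(mix(a, c, d, f(f(d, a, c), f(c, d, d), f(c, d, d))), c, a), b), b, a))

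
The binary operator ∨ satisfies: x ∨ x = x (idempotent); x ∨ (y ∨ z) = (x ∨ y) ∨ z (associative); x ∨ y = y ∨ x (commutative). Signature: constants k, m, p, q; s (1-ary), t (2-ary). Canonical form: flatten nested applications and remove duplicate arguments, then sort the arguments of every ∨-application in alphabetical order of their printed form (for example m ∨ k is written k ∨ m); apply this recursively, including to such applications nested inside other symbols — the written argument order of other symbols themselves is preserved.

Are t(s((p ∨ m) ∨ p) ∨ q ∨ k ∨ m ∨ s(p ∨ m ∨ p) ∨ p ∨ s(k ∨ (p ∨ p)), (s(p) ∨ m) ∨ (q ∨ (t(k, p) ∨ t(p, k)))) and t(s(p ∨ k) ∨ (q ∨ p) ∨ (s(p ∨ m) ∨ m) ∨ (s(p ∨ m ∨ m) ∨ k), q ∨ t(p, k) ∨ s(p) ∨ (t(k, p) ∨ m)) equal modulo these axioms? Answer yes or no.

Left:  t(s((p ∨ m) ∨ p) ∨ q ∨ k ∨ m ∨ s(p ∨ m ∨ p) ∨ p ∨ s(k ∨ (p ∨ p)), (s(p) ∨ m) ∨ (q ∨ (t(k, p) ∨ t(p, k))))
  Descend into:  s((p ∨ m) ∨ p) ∨ q ∨ k ∨ m ∨ s(p ∨ m ∨ p) ∨ p ∨ s(k ∨ (p ∨ p))
  Simplify inside:  s((p ∨ m) ∨ p)  →  s(m ∨ p)
  Simplify inside:  s(p ∨ m ∨ p)  →  s(m ∨ p)
  Inside:  s(k ∨ (p ∨ p))  →  s(k ∨ p)
  Deduplicate:  drop duplicate s(m ∨ p)
  Order the arguments:  k ∨ m ∨ p ∨ q ∨ s(k ∨ p) ∨ s(m ∨ p)
  Rebuild:  t(k ∨ m ∨ p ∨ q ∨ s(k ∨ p) ∨ s(m ∨ p), m ∨ q ∨ s(p) ∨ t(k, p) ∨ t(p, k))
Right:  t(s(p ∨ k) ∨ (q ∨ p) ∨ (s(p ∨ m) ∨ m) ∨ (s(p ∨ m ∨ m) ∨ k), q ∨ t(p, k) ∨ s(p) ∨ (t(k, p) ∨ m))
  Descend into:  s(p ∨ k) ∨ (q ∨ p) ∨ (s(p ∨ m) ∨ m) ∨ (s(p ∨ m ∨ m) ∨ k)
  Merge nested applications:  s(p ∨ k) ∨ q ∨ p ∨ s(p ∨ m) ∨ m ∨ s(p ∨ m ∨ m) ∨ k
  Simplify inside:  s(p ∨ k)  →  s(k ∨ p)
  Simplify inside:  s(p ∨ m)  →  s(m ∨ p)
  Simplify inside:  s(p ∨ m ∨ m)  →  s(m ∨ p)
  Idempotence:  drop duplicate s(m ∨ p)
  Sort arguments:  k ∨ m ∨ p ∨ q ∨ s(k ∨ p) ∨ s(m ∨ p)
  Reassemble:  t(k ∨ m ∨ p ∨ q ∨ s(k ∨ p) ∨ s(m ∨ p), m ∨ q ∨ s(p) ∨ t(k, p) ∨ t(p, k))

Answer: yes — both canonical forms are t(k ∨ m ∨ p ∨ q ∨ s(k ∨ p) ∨ s(m ∨ p), m ∨ q ∨ s(p) ∨ t(k, p) ∨ t(p, k))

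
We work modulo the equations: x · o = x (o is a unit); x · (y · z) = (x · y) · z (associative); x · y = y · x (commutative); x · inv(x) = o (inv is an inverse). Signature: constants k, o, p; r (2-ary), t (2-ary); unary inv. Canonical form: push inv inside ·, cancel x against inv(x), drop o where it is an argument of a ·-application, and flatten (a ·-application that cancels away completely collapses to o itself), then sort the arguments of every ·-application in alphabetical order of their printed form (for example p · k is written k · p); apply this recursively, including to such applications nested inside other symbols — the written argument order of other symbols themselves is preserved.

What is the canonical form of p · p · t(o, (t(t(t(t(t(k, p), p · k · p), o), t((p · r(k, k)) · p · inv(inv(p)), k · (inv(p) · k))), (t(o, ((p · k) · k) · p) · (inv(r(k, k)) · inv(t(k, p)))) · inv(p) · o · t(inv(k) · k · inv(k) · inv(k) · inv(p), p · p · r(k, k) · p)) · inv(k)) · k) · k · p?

Push inv inside:  distribute inv over · and collapse double inv
Combine occurrences:  p · p · p · t(o, t(t(t(t(t(k, p), k · p · p), o), t(p · p · p · r(k, k), inv(p) · k · k)), inv(p) · inv(r(k, k)) · inv(t(k, p)) · t(inv(k) · inv(k) · inv(p), p · p · p · r(k, k)) · t(o, k · k · p · p))) · k
Order the arguments:  k · p · p · p · t(o, t(t(t(t(t(k, p), k · p · p), o), t(p · p · p · r(k, k), inv(p) · k · k)), inv(p) · inv(r(k, k)) · inv(t(k, p)) · t(inv(k) · inv(k) · inv(p), p · p · p · r(k, k)) · t(o, k · k · p · p)))

Answer: k · p · p · p · t(o, t(t(t(t(t(k, p), k · p · p), o), t(p · p · p · r(k, k), inv(p) · k · k)), inv(p) · inv(r(k, k)) · inv(t(k, p)) · t(inv(k) · inv(k) · inv(p), p · p · p · r(k, k)) · t(o, k · k · p · p)))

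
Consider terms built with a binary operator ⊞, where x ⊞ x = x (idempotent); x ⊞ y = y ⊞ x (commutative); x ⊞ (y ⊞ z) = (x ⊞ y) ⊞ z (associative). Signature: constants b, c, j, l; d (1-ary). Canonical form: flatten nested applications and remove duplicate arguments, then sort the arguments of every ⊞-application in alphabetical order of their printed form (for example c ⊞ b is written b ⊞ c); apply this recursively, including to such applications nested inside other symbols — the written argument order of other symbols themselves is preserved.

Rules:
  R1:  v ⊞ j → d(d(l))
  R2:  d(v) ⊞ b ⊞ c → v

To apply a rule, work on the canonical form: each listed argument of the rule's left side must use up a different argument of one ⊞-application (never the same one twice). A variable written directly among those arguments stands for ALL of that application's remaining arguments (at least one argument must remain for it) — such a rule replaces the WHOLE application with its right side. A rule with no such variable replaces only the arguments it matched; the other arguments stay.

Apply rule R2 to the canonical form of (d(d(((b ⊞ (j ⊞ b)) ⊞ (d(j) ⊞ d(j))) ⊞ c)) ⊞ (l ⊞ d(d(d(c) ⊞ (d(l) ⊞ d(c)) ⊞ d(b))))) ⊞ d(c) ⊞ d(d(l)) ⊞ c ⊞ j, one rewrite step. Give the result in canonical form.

Answer: c ⊞ d(c) ⊞ d(d(d(b) ⊞ d(c) ⊞ d(l))) ⊞ d(d(j)) ⊞ d(d(l)) ⊞ j ⊞ l

Derivation:
Canonical form:  c ⊞ d(c) ⊞ d(d(b ⊞ c ⊞ d(j) ⊞ j)) ⊞ d(d(d(b) ⊞ d(c) ⊞ d(l))) ⊞ d(d(l)) ⊞ j ⊞ l
R2 matches:  uses b, c, d(j);  v := j
Giving:  c ⊞ d(c) ⊞ d(d(d(b) ⊞ d(c) ⊞ d(l))) ⊞ d(d(j)) ⊞ d(d(l)) ⊞ j ⊞ l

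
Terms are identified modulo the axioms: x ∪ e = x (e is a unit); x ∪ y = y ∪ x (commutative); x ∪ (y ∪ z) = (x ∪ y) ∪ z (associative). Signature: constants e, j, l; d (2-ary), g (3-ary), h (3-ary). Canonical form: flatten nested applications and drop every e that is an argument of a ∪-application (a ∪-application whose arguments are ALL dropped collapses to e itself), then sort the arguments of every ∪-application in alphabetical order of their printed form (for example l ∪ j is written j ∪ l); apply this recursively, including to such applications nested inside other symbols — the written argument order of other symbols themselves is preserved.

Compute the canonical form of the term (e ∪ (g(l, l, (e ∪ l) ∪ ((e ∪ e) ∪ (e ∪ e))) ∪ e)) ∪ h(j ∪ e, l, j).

Un-nest:  e ∪ g(l, l, (e ∪ l) ∪ ((e ∪ e) ∪ (e ∪ e))) ∪ e ∪ h(j ∪ e, l, j)
Simplify inside:  g(l, l, (e ∪ l) ∪ ((e ∪ e) ∪ (e ∪ e)))  →  g(l, l, l)
Simplify inside:  h(j ∪ e, l, j)  →  h(j, l, j)
Units out:  drop e (×2)
Order the arguments:  g(l, l, l) ∪ h(j, l, j)

Answer: g(l, l, l) ∪ h(j, l, j)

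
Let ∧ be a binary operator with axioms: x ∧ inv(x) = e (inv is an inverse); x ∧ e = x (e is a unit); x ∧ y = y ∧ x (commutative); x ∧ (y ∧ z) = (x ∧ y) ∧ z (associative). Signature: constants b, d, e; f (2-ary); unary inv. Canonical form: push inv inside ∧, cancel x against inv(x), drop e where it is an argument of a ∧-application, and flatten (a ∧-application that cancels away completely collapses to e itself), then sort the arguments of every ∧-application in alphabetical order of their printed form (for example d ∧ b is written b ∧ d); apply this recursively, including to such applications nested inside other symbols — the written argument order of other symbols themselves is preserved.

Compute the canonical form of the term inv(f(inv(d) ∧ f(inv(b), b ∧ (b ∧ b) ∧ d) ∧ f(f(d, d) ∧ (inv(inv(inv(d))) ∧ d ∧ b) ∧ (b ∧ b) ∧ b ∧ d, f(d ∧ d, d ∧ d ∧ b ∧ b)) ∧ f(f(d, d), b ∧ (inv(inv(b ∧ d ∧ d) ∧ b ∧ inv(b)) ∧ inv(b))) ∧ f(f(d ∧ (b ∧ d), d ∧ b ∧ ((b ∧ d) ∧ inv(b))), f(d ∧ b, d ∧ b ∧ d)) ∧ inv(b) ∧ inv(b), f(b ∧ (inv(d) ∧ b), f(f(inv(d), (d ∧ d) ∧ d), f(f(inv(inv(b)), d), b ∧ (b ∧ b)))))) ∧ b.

Push inv inside:  distribute inv over ∧ and collapse double inv
Combine occurrences:  inv(f(f(b ∧ b ∧ b ∧ b ∧ d ∧ f(d, d), f(d ∧ d, b ∧ b ∧ d ∧ d)) ∧ f(f(b ∧ d ∧ d, b ∧ d ∧ d), f(b ∧ d, b ∧ d ∧ d)) ∧ f(f(d, d), b ∧ d ∧ d) ∧ f(inv(b), b ∧ b ∧ b ∧ d) ∧ inv(b) ∧ inv(b) ∧ inv(d), f(b ∧ b ∧ inv(d), f(f(inv(d), d ∧ d ∧ d), f(f(b, d), b ∧ b ∧ b))))) ∧ b
Sort arguments:  b ∧ inv(f(f(b ∧ b ∧ b ∧ b ∧ d ∧ f(d, d), f(d ∧ d, b ∧ b ∧ d ∧ d)) ∧ f(f(b ∧ d ∧ d, b ∧ d ∧ d), f(b ∧ d, b ∧ d ∧ d)) ∧ f(f(d, d), b ∧ d ∧ d) ∧ f(inv(b), b ∧ b ∧ b ∧ d) ∧ inv(b) ∧ inv(b) ∧ inv(d), f(b ∧ b ∧ inv(d), f(f(inv(d), d ∧ d ∧ d), f(f(b, d), b ∧ b ∧ b)))))

Answer: b ∧ inv(f(f(b ∧ b ∧ b ∧ b ∧ d ∧ f(d, d), f(d ∧ d, b ∧ b ∧ d ∧ d)) ∧ f(f(b ∧ d ∧ d, b ∧ d ∧ d), f(b ∧ d, b ∧ d ∧ d)) ∧ f(f(d, d), b ∧ d ∧ d) ∧ f(inv(b), b ∧ b ∧ b ∧ d) ∧ inv(b) ∧ inv(b) ∧ inv(d), f(b ∧ b ∧ inv(d), f(f(inv(d), d ∧ d ∧ d), f(f(b, d), b ∧ b ∧ b)))))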